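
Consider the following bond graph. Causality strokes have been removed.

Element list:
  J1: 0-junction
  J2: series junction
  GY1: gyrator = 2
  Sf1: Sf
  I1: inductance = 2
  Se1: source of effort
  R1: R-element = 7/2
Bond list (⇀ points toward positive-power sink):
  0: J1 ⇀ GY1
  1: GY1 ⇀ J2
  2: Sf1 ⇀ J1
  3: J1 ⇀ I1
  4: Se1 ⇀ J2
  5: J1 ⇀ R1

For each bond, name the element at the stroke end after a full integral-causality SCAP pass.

#0 stroke at GY1
#1 stroke at GY1
#2 stroke at Sf1
#3 stroke at I1
#4 stroke at J2
#5 stroke at J1

β2 stroke at Sf1  (Sf1 fixes flow; stroke at Sf1)
β4 stroke at J2  (Se1 (Se) sets effort on bond)
β1 stroke at GY1  (closing 1-jn rule on J2)
β0 stroke at GY1  (GY1: gyrator matches bond 1)
β3 stroke at I1  (I1 outputs flow p/I1)
β5 stroke at J1  (only one effort-in slot at J1)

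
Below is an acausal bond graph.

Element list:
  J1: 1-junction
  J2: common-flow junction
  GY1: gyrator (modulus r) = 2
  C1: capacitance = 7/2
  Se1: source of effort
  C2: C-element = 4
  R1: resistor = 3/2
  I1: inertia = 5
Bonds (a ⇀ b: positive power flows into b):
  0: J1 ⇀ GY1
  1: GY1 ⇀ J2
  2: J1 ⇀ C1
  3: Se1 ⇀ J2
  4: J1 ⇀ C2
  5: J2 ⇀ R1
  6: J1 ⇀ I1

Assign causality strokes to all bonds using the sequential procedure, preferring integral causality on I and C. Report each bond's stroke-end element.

b3 stroke→J2  (Se1 (Se) sets effort on bond)
b2 stroke→J1  (C1 integral (e out))
b4 stroke→J1  (C2: C, integral causality)
b6 stroke→I1  (I1 outputs flow p/I1)
b0 stroke→J1  (J1: bond 6 brought flow, rest push out)
b1 stroke→J2  (GY1 both-in/both-out from 0)
b5 stroke→R1  (closing 1-jn rule on J2)

β0 →J1
β1 →J2
β2 →J1
β3 →J2
β4 →J1
β5 →R1
β6 →I1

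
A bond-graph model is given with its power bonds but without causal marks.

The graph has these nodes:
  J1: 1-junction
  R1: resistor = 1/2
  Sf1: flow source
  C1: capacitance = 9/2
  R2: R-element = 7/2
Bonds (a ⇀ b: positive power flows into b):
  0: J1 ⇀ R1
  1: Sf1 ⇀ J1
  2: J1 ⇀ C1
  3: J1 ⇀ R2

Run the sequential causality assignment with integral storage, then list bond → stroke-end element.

bond 0 stroke at J1
bond 1 stroke at Sf1
bond 2 stroke at J1
bond 3 stroke at J1

β1 →Sf1  (source Sf1 imposes f)
β0 →J1  (J1 flow already set via bond 1)
β2 →J1  (J1 flow already set via bond 1)
β3 →J1  (1-jn J1 has f-setter on 1)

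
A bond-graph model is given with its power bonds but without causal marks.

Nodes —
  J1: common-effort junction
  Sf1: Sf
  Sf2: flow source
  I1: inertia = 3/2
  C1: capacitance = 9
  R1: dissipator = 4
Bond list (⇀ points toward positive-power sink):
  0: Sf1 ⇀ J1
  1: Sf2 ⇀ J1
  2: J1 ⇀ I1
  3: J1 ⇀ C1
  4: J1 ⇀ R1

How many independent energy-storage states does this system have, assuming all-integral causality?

b0 stroke at Sf1  (Sf1 fixes flow; stroke at Sf1)
b1 stroke at Sf2  (Sf2 (Sf) sets flow on bond)
b2 stroke at I1  (prefer integral on I1)
b3 stroke at J1  (prefer integral on C1)
b4 stroke at R1  (J1 effort already set via bond 3)

2  (C1, I1 all integral)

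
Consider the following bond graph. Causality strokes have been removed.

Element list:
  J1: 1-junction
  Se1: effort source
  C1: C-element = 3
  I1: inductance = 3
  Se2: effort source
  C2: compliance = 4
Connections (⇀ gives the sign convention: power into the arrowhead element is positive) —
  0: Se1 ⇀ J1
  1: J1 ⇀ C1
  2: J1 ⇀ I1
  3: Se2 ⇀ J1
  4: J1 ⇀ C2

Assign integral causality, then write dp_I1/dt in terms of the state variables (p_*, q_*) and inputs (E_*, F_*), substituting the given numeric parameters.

dp_I1/dt = E_Se1 + E_Se2 - q_C1/3 - q_C2/4

b0 stroke→J1  (Se1 fixes effort; stroke away)
b3 stroke→J1  (Se2 (Se) sets effort on bond)
b1 stroke→J1  (prefer integral on C1)
b2 stroke→I1  (I1 integral (f out))
b4 stroke→J1  (1-jn J1 has f-setter on 2)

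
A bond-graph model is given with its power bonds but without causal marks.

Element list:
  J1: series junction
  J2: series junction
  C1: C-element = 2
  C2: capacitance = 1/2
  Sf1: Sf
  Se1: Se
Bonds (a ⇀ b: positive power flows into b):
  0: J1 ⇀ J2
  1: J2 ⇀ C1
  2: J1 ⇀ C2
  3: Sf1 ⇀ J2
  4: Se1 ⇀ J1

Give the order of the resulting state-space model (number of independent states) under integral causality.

b3 stroke→Sf1  (Sf1 fixes flow; stroke at Sf1)
b4 stroke→J1  (Se1 fixes effort; stroke away)
b0 stroke→J2  (J2: bond 3 brought flow, rest push out)
b1 stroke→J2  (J2: bond 3 brought flow, rest push out)
b2 stroke→J1  (1-jn J1 has f-setter on 0)

2  (C1, C2 all integral)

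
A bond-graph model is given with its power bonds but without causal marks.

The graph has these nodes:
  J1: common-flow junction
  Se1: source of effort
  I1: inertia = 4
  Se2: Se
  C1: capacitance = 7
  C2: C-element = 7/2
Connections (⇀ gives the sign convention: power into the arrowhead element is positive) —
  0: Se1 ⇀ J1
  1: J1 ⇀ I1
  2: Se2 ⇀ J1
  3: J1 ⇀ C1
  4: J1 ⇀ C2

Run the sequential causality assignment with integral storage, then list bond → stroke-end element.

#0 stroke→J1  (Se1 fixes effort; stroke away)
#2 stroke→J1  (Se2: effort source, stroke at far end)
#1 stroke→I1  (I1 integral (f out))
#3 stroke→J1  (J1 flow already set via bond 1)
#4 stroke→J1  (1-jn J1 has f-setter on 1)

b0 stroke→J1
b1 stroke→I1
b2 stroke→J1
b3 stroke→J1
b4 stroke→J1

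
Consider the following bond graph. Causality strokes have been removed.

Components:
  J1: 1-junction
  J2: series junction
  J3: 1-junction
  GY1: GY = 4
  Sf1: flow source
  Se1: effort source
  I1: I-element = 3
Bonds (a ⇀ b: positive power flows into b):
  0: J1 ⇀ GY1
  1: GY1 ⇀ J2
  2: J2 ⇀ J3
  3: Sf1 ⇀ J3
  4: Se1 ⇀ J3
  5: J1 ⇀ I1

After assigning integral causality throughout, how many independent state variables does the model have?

1  (I1 all integral)

bond 3 →Sf1  (source Sf1 imposes f)
bond 4 →J3  (Se1 (Se) sets effort on bond)
bond 2 →J3  (J3 flow already set via bond 3)
bond 1 →J2  (1-jn J2 has f-setter on 2)
bond 0 →J1  (GY GY1: same side as bond 1)
bond 5 →I1  (closing 1-jn rule on J1)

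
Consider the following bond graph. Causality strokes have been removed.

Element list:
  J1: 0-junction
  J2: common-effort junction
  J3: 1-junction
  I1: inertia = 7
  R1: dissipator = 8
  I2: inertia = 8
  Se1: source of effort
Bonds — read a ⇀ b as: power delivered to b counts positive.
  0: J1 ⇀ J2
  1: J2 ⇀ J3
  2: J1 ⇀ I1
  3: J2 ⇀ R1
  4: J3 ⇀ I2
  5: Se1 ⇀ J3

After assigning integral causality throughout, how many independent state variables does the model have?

β5 →J3  (source Se1 imposes e)
β2 →I1  (prefer integral on I1)
β0 →J1  (closing 0-jn rule on J1)
β4 →I2  (I2: I, integral causality)
β1 →J3  (J3 flow already set via bond 4)
β3 →J2  (J2 needs exactly one e-in)

2  (I1, I2 all integral)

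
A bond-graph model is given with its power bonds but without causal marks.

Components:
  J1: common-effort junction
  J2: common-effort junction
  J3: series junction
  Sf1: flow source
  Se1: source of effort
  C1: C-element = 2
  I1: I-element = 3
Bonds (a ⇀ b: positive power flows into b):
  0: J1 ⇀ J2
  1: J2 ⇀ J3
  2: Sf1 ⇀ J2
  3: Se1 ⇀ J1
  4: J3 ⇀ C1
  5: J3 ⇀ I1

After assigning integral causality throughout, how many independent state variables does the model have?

2  (C1, I1 all integral)

β2 |Sf1  (Sf1: flow source, stroke at near end)
β3 |J1  (Se1 (Se) sets effort on bond)
β0 |J2  (common-e at J1 fixed by 3)
β1 |J3  (0-jn J2 has e-setter on 0)
β4 |J3  (C1 outputs effort q/C1)
β5 |I1  (closing 1-jn rule on J3)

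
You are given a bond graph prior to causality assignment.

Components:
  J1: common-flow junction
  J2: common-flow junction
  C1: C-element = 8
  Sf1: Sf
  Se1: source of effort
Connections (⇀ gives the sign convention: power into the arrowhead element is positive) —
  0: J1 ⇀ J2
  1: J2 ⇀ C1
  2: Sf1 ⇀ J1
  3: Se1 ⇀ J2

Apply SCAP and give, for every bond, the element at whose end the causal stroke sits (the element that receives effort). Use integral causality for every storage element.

β0 stroke at J1
β1 stroke at J2
β2 stroke at Sf1
β3 stroke at J2

β2 stroke at Sf1  (source Sf1 imposes f)
β3 stroke at J2  (Se1 fixes effort; stroke away)
β0 stroke at J1  (J1: bond 2 brought flow, rest push out)
β1 stroke at J2  (J2: bond 0 brought flow, rest push out)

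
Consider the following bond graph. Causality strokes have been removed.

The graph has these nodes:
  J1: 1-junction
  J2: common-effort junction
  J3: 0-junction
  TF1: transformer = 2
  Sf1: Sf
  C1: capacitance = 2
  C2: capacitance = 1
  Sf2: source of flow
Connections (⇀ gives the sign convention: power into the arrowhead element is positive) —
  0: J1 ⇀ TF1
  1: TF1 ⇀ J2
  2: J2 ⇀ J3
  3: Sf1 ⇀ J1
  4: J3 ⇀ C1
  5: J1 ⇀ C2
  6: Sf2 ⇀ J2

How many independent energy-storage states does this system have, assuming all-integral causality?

2  (C1, C2 all integral)

β3 →Sf1  (Sf1: flow source, stroke at near end)
β6 →Sf2  (Sf2: flow source, stroke at near end)
β0 →J1  (J1 flow already set via bond 3)
β5 →J1  (J1: bond 3 brought flow, rest push out)
β1 →TF1  (through TF1, causality passes straight; one stroke at TF1)
β2 →J2  (only one effort-in slot at J2)
β4 →J3  (closing 0-jn rule on J3)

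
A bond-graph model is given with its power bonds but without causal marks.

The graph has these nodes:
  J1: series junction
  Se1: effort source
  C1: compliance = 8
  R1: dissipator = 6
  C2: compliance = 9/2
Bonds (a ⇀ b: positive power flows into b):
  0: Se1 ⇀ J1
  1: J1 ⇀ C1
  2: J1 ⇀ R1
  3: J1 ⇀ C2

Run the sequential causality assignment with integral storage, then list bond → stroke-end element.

b0 |J1  (source Se1 imposes e)
b1 |J1  (C1 integral (e out))
b3 |J1  (C2 outputs effort q/C2)
b2 |R1  (closing 1-jn rule on J1)

β0 stroke at J1
β1 stroke at J1
β2 stroke at R1
β3 stroke at J1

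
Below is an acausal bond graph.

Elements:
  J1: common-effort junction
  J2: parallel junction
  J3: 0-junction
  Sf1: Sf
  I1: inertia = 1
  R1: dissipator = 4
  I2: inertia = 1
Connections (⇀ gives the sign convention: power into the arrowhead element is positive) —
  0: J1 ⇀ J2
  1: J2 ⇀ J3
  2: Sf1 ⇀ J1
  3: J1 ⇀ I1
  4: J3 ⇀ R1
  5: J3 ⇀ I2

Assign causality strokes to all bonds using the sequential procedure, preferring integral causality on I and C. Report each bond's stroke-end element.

β2 stroke at Sf1  (Sf1: flow source, stroke at near end)
β3 stroke at I1  (I1 outputs flow p/I1)
β0 stroke at J1  (closing 0-jn rule on J1)
β1 stroke at J2  (only one effort-in slot at J2)
β5 stroke at I2  (I2 outputs flow p/I2)
β4 stroke at J3  (J3 needs exactly one e-in)

b0 stroke→J1
b1 stroke→J2
b2 stroke→Sf1
b3 stroke→I1
b4 stroke→J3
b5 stroke→I2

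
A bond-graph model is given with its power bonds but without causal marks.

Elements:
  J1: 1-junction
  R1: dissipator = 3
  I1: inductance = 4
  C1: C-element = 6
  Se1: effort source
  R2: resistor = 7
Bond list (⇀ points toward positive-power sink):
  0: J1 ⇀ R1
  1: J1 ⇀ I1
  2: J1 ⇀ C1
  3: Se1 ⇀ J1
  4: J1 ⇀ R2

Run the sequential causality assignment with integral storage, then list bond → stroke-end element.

b0 stroke→J1
b1 stroke→I1
b2 stroke→J1
b3 stroke→J1
b4 stroke→J1

bond 3 stroke→J1  (source Se1 imposes e)
bond 1 stroke→I1  (I1 outputs flow p/I1)
bond 0 stroke→J1  (1-jn J1 has f-setter on 1)
bond 2 stroke→J1  (1-jn J1 has f-setter on 1)
bond 4 stroke→J1  (J1 flow already set via bond 1)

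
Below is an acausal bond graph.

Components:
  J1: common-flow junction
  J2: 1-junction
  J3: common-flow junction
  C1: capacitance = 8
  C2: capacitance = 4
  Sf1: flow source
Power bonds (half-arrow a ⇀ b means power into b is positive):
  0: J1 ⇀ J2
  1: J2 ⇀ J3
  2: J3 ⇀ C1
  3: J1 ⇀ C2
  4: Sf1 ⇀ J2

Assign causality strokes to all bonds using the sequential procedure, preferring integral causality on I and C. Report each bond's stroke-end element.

β0 stroke→J2
β1 stroke→J2
β2 stroke→J3
β3 stroke→J1
β4 stroke→Sf1

bond 4 stroke→Sf1  (Sf1 (Sf) sets flow on bond)
bond 0 stroke→J2  (common-f at J2 fixed by 4)
bond 1 stroke→J2  (1-jn J2 has f-setter on 4)
bond 2 stroke→J3  (J3: bond 1 brought flow, rest push out)
bond 3 stroke→J1  (J1: bond 0 brought flow, rest push out)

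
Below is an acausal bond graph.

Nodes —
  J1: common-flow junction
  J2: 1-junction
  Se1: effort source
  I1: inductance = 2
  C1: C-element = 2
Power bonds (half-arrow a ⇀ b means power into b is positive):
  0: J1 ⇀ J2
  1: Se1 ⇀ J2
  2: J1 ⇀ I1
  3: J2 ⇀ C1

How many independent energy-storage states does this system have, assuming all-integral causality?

b1 |J2  (Se1 (Se) sets effort on bond)
b2 |I1  (I1 integral (f out))
b0 |J1  (common-f at J1 fixed by 2)
b3 |J2  (J2 flow already set via bond 0)

2  (C1, I1 all integral)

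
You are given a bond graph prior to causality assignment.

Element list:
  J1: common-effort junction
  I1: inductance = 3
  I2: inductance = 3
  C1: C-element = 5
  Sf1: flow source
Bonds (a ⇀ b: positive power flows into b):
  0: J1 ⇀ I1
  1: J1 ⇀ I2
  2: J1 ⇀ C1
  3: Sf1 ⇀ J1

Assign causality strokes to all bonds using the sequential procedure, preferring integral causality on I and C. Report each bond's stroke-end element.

#3 →Sf1  (Sf1: flow source, stroke at near end)
#0 →I1  (I1 integral (f out))
#1 →I2  (I2 outputs flow p/I2)
#2 →J1  (closing 0-jn rule on J1)

β0 stroke→I1
β1 stroke→I2
β2 stroke→J1
β3 stroke→Sf1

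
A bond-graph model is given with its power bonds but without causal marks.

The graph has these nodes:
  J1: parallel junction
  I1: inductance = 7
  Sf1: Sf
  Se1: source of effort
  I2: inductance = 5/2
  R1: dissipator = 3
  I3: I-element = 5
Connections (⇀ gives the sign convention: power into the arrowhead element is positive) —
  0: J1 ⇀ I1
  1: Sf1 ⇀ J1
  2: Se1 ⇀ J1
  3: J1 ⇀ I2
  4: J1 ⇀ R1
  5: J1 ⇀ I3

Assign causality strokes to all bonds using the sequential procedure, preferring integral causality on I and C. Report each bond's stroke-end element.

b1 stroke at Sf1  (Sf1 fixes flow; stroke at Sf1)
b2 stroke at J1  (Se1 fixes effort; stroke away)
b0 stroke at I1  (J1: bond 2 brought effort, rest push out)
b3 stroke at I2  (0-jn J1 has e-setter on 2)
b4 stroke at R1  (common-e at J1 fixed by 2)
b5 stroke at I3  (common-e at J1 fixed by 2)

b0 stroke at I1
b1 stroke at Sf1
b2 stroke at J1
b3 stroke at I2
b4 stroke at R1
b5 stroke at I3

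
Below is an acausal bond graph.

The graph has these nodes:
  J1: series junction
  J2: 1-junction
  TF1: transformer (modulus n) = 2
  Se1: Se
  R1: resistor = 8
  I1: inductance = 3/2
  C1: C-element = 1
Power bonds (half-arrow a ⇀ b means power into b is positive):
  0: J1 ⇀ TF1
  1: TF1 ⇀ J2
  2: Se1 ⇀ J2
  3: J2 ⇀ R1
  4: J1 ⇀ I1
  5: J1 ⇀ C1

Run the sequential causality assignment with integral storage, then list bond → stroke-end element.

β2 |J2  (Se1 fixes effort; stroke away)
β4 |I1  (prefer integral on I1)
β0 |J1  (1-jn J1 has f-setter on 4)
β5 |J1  (1-jn J1 has f-setter on 4)
β1 |TF1  (TF1: transformer flips bond 0)
β3 |J2  (1-jn J2 has f-setter on 1)

#0 stroke at J1
#1 stroke at TF1
#2 stroke at J2
#3 stroke at J2
#4 stroke at I1
#5 stroke at J1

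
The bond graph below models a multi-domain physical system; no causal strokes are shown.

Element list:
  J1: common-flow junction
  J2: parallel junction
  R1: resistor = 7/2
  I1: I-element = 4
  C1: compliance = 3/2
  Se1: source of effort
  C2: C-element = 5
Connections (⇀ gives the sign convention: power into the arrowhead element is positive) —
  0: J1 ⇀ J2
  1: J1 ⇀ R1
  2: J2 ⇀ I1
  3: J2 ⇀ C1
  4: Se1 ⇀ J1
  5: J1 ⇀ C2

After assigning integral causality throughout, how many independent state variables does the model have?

b4 stroke→J1  (Se1 fixes effort; stroke away)
b2 stroke→I1  (I1: I, integral causality)
b3 stroke→J2  (C1 integral (e out))
b0 stroke→J1  (J2: bond 3 brought effort, rest push out)
b5 stroke→J1  (C2 integral (e out))
b1 stroke→R1  (only one flow-in slot at J1)

3  (C1, C2, I1 all integral)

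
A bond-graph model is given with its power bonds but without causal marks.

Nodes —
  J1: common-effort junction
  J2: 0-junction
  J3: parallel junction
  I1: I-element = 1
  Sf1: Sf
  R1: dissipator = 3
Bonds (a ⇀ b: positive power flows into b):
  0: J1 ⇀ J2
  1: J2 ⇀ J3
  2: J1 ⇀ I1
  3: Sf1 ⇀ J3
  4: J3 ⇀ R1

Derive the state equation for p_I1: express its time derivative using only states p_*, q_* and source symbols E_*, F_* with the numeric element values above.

#3 stroke at Sf1  (Sf1 fixes flow; stroke at Sf1)
#2 stroke at I1  (I1 integral (f out))
#0 stroke at J1  (only one effort-in slot at J1)
#1 stroke at J2  (J2 needs exactly one e-in)
#4 stroke at J3  (J3: last free bond brings effort in)

dp_I1/dt = 3*F_Sf1 - 3*p_I1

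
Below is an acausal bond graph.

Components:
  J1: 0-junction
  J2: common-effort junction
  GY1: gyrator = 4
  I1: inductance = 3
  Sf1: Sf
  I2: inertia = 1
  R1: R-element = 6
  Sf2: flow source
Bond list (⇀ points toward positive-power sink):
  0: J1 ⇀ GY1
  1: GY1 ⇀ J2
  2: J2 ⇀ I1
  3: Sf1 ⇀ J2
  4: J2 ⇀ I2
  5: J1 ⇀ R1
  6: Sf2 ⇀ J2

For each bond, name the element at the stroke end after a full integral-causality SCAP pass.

β0 stroke→J1
β1 stroke→J2
β2 stroke→I1
β3 stroke→Sf1
β4 stroke→I2
β5 stroke→R1
β6 stroke→Sf2

β3 →Sf1  (Sf1: flow source, stroke at near end)
β6 →Sf2  (Sf2 (Sf) sets flow on bond)
β2 →I1  (I1 outputs flow p/I1)
β4 →I2  (I2: I, integral causality)
β1 →J2  (J2 needs exactly one e-in)
β0 →J1  (GY GY1: same side as bond 1)
β5 →R1  (J1 effort already set via bond 0)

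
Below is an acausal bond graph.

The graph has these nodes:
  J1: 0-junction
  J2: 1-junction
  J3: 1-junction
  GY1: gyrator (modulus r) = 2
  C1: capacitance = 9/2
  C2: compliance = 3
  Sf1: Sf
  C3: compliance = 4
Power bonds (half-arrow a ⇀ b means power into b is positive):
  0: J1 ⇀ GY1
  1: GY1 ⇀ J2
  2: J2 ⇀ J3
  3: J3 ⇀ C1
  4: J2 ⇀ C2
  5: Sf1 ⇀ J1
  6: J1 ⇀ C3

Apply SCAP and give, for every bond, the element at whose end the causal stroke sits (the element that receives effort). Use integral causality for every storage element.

β5 |Sf1  (Sf1 fixes flow; stroke at Sf1)
β3 |J3  (C1 outputs effort q/C1)
β2 |J2  (closing 1-jn rule on J3)
β4 |J2  (prefer integral on C2)
β1 |GY1  (J2: last free bond brings flow in)
β0 |GY1  (GY1 both-in/both-out from 1)
β6 |J1  (closing 0-jn rule on J1)

#0 →GY1
#1 →GY1
#2 →J2
#3 →J3
#4 →J2
#5 →Sf1
#6 →J1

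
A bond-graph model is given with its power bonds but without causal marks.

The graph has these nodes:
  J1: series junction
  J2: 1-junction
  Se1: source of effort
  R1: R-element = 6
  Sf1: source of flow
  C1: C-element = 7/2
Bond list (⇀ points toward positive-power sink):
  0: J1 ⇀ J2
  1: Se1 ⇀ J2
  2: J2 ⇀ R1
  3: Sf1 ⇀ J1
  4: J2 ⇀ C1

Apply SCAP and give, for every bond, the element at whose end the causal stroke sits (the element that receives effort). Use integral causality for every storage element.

β0 |J1
β1 |J2
β2 |J2
β3 |Sf1
β4 |J2

b1 |J2  (source Se1 imposes e)
b3 |Sf1  (source Sf1 imposes f)
b0 |J1  (J1: bond 3 brought flow, rest push out)
b2 |J2  (1-jn J2 has f-setter on 0)
b4 |J2  (1-jn J2 has f-setter on 0)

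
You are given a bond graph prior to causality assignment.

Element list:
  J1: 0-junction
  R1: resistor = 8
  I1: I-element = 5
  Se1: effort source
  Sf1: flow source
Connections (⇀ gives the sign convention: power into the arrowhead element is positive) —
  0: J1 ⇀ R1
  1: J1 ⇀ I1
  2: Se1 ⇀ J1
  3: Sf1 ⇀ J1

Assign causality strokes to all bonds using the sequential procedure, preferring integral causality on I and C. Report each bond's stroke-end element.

b2 stroke at J1  (source Se1 imposes e)
b3 stroke at Sf1  (Sf1 (Sf) sets flow on bond)
b0 stroke at R1  (0-jn J1 has e-setter on 2)
b1 stroke at I1  (0-jn J1 has e-setter on 2)

β0 |R1
β1 |I1
β2 |J1
β3 |Sf1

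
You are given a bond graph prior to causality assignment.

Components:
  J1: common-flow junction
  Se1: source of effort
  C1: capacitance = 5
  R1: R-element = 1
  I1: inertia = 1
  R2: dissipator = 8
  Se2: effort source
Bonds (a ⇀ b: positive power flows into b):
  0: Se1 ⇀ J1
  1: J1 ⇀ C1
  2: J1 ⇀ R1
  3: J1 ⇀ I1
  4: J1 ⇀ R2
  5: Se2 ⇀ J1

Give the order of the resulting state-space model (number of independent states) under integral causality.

2  (C1, I1 all integral)

#0 stroke→J1  (Se1 fixes effort; stroke away)
#5 stroke→J1  (Se2: effort source, stroke at far end)
#1 stroke→J1  (C1 outputs effort q/C1)
#3 stroke→I1  (I1 integral (f out))
#2 stroke→J1  (1-jn J1 has f-setter on 3)
#4 stroke→J1  (1-jn J1 has f-setter on 3)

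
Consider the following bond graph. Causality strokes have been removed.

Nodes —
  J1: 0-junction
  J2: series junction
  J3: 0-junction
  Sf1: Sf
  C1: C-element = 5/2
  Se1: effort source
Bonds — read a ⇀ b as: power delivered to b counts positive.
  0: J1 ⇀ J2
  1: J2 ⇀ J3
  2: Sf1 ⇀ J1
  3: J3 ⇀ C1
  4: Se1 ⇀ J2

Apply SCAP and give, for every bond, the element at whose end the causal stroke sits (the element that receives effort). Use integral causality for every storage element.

bond 0 stroke at J1
bond 1 stroke at J2
bond 2 stroke at Sf1
bond 3 stroke at J3
bond 4 stroke at J2

β2 stroke at Sf1  (Sf1: flow source, stroke at near end)
β4 stroke at J2  (source Se1 imposes e)
β0 stroke at J1  (only one effort-in slot at J1)
β1 stroke at J2  (J2: bond 0 brought flow, rest push out)
β3 stroke at J3  (only one effort-in slot at J3)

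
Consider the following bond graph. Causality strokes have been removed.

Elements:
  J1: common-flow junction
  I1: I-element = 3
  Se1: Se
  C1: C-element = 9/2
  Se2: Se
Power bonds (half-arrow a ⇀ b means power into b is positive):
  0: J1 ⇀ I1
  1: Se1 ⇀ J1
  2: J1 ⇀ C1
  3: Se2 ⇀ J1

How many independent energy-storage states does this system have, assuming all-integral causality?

2  (C1, I1 all integral)

#1 →J1  (Se1: effort source, stroke at far end)
#3 →J1  (Se2 fixes effort; stroke away)
#0 →I1  (I1 integral (f out))
#2 →J1  (J1: bond 0 brought flow, rest push out)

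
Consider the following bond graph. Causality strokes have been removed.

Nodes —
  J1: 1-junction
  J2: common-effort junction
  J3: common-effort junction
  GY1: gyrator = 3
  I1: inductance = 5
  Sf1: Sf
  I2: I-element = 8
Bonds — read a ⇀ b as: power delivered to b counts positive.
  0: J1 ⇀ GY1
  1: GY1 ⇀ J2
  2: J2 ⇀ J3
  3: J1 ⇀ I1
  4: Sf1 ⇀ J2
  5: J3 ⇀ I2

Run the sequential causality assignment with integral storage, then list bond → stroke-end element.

bond 0 stroke at J1
bond 1 stroke at J2
bond 2 stroke at J3
bond 3 stroke at I1
bond 4 stroke at Sf1
bond 5 stroke at I2

β4 stroke at Sf1  (source Sf1 imposes f)
β3 stroke at I1  (I1 outputs flow p/I1)
β0 stroke at J1  (1-jn J1 has f-setter on 3)
β1 stroke at J2  (GY1: gyrator matches bond 0)
β2 stroke at J3  (0-jn J2 has e-setter on 1)
β5 stroke at I2  (J3 effort already set via bond 2)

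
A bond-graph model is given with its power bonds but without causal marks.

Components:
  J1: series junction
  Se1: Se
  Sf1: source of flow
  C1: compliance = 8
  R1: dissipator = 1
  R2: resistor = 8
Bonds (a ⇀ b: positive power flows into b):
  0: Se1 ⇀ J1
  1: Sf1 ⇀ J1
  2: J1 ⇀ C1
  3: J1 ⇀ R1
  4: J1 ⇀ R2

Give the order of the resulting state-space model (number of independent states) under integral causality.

β0 →J1  (Se1: effort source, stroke at far end)
β1 →Sf1  (Sf1 fixes flow; stroke at Sf1)
β2 →J1  (common-f at J1 fixed by 1)
β3 →J1  (common-f at J1 fixed by 1)
β4 →J1  (J1 flow already set via bond 1)

1  (C1 all integral)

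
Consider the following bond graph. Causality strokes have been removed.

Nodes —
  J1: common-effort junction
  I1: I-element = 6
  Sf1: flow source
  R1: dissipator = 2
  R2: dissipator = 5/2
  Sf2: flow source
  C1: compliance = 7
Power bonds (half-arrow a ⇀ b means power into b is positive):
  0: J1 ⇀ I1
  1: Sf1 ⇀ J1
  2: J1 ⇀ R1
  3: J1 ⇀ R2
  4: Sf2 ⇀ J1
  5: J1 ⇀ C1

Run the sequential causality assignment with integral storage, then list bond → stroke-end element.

bond 0 stroke at I1
bond 1 stroke at Sf1
bond 2 stroke at R1
bond 3 stroke at R2
bond 4 stroke at Sf2
bond 5 stroke at J1

b1 |Sf1  (Sf1 fixes flow; stroke at Sf1)
b4 |Sf2  (source Sf2 imposes f)
b0 |I1  (I1 integral (f out))
b5 |J1  (C1 integral (e out))
b2 |R1  (J1: bond 5 brought effort, rest push out)
b3 |R2  (0-jn J1 has e-setter on 5)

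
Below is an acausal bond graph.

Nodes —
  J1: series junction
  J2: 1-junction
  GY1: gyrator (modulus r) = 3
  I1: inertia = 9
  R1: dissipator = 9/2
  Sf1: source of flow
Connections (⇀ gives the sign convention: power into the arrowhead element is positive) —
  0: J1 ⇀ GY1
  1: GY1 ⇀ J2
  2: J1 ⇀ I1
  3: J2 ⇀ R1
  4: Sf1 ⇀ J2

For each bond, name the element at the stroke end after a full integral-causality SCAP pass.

b4 |Sf1  (source Sf1 imposes f)
b1 |J2  (1-jn J2 has f-setter on 4)
b3 |J2  (J2: bond 4 brought flow, rest push out)
b0 |J1  (GY1 both-in/both-out from 1)
b2 |I1  (J1: last free bond brings flow in)

b0 stroke→J1
b1 stroke→J2
b2 stroke→I1
b3 stroke→J2
b4 stroke→Sf1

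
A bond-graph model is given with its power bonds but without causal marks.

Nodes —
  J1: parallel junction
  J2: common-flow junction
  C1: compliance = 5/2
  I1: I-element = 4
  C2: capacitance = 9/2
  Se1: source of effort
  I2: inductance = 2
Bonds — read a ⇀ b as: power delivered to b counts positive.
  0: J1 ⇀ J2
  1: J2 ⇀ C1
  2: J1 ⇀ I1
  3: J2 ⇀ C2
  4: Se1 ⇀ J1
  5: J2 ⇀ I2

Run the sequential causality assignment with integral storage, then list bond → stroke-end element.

β0 stroke→J2
β1 stroke→J2
β2 stroke→I1
β3 stroke→J2
β4 stroke→J1
β5 stroke→I2

b4 stroke at J1  (Se1 fixes effort; stroke away)
b0 stroke at J2  (0-jn J1 has e-setter on 4)
b2 stroke at I1  (common-e at J1 fixed by 4)
b1 stroke at J2  (prefer integral on C1)
b3 stroke at J2  (C2 outputs effort q/C2)
b5 stroke at I2  (closing 1-jn rule on J2)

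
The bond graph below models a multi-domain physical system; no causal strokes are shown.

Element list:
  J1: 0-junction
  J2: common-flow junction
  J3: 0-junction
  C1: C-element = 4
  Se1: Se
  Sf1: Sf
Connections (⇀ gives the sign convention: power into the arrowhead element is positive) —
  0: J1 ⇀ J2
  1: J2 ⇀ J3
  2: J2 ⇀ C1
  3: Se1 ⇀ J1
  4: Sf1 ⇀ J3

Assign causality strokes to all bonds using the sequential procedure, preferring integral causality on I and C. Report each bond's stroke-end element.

b3 stroke at J1  (Se1: effort source, stroke at far end)
b4 stroke at Sf1  (source Sf1 imposes f)
b0 stroke at J2  (common-e at J1 fixed by 3)
b1 stroke at J3  (only one effort-in slot at J3)
b2 stroke at J2  (common-f at J2 fixed by 1)

b0 stroke→J2
b1 stroke→J3
b2 stroke→J2
b3 stroke→J1
b4 stroke→Sf1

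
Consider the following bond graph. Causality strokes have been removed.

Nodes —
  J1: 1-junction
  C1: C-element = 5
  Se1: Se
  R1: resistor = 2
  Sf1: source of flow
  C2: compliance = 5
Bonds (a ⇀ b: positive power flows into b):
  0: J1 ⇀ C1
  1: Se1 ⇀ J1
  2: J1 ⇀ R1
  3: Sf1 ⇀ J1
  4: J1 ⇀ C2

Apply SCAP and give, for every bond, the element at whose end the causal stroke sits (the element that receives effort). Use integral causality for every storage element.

b0 →J1
b1 →J1
b2 →J1
b3 →Sf1
b4 →J1

β1 |J1  (Se1 fixes effort; stroke away)
β3 |Sf1  (Sf1: flow source, stroke at near end)
β0 |J1  (1-jn J1 has f-setter on 3)
β2 |J1  (1-jn J1 has f-setter on 3)
β4 |J1  (1-jn J1 has f-setter on 3)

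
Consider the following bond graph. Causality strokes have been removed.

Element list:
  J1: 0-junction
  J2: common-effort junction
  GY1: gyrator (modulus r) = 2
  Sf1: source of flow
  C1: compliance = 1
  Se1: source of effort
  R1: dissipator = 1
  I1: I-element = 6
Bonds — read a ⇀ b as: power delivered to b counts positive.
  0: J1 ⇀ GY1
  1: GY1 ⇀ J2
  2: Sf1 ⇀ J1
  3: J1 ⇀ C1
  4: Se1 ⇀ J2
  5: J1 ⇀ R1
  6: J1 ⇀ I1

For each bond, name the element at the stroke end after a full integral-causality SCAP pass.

b2 →Sf1  (Sf1 fixes flow; stroke at Sf1)
b4 →J2  (source Se1 imposes e)
b1 →GY1  (J2: bond 4 brought effort, rest push out)
b0 →GY1  (through GY1, causality inverts; strokes same side of GY1)
b3 →J1  (C1: C, integral causality)
b5 →R1  (J1: bond 3 brought effort, rest push out)
b6 →I1  (J1 effort already set via bond 3)

#0 |GY1
#1 |GY1
#2 |Sf1
#3 |J1
#4 |J2
#5 |R1
#6 |I1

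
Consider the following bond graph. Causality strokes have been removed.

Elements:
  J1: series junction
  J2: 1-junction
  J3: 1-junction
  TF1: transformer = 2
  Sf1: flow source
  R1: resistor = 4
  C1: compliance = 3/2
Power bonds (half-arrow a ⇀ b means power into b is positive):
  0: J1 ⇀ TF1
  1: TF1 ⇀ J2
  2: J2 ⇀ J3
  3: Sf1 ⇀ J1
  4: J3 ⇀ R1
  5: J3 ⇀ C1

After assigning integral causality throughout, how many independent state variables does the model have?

b3 stroke at Sf1  (Sf1: flow source, stroke at near end)
b0 stroke at J1  (1-jn J1 has f-setter on 3)
b1 stroke at TF1  (TF1: transformer flips bond 0)
b2 stroke at J2  (common-f at J2 fixed by 1)
b4 stroke at J3  (1-jn J3 has f-setter on 2)
b5 stroke at J3  (1-jn J3 has f-setter on 2)

1  (C1 all integral)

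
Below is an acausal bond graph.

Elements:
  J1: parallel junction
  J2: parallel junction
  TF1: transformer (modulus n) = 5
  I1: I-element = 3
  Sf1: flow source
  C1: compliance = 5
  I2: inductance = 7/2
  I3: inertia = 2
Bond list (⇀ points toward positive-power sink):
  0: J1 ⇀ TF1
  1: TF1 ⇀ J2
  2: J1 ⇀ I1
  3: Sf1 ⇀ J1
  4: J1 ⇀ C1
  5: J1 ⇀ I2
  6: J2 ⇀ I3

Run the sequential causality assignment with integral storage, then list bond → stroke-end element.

β3 stroke→Sf1  (Sf1: flow source, stroke at near end)
β2 stroke→I1  (I1: I, integral causality)
β4 stroke→J1  (C1: C, integral causality)
β0 stroke→TF1  (0-jn J1 has e-setter on 4)
β5 stroke→I2  (0-jn J1 has e-setter on 4)
β1 stroke→J2  (through TF1, causality passes straight; one stroke at TF1)
β6 stroke→I3  (J2: bond 1 brought effort, rest push out)

b0 stroke→TF1
b1 stroke→J2
b2 stroke→I1
b3 stroke→Sf1
b4 stroke→J1
b5 stroke→I2
b6 stroke→I3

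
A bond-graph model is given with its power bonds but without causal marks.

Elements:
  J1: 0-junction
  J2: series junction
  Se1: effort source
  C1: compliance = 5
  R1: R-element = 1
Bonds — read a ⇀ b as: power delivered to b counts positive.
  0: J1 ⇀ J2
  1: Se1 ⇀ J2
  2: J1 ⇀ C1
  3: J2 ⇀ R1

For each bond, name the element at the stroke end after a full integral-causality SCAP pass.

#0 |J2
#1 |J2
#2 |J1
#3 |R1

β1 stroke→J2  (source Se1 imposes e)
β2 stroke→J1  (C1 outputs effort q/C1)
β0 stroke→J2  (J1 effort already set via bond 2)
β3 stroke→R1  (only one flow-in slot at J2)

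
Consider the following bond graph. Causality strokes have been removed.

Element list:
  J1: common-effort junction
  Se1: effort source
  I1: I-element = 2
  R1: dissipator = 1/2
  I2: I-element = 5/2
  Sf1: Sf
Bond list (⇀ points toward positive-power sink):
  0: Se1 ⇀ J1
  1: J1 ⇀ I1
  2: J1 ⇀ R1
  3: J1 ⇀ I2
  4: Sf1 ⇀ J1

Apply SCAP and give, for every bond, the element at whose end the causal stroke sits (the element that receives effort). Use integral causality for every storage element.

#0 stroke→J1  (Se1: effort source, stroke at far end)
#4 stroke→Sf1  (Sf1 (Sf) sets flow on bond)
#1 stroke→I1  (J1 effort already set via bond 0)
#2 stroke→R1  (common-e at J1 fixed by 0)
#3 stroke→I2  (0-jn J1 has e-setter on 0)

β0 stroke→J1
β1 stroke→I1
β2 stroke→R1
β3 stroke→I2
β4 stroke→Sf1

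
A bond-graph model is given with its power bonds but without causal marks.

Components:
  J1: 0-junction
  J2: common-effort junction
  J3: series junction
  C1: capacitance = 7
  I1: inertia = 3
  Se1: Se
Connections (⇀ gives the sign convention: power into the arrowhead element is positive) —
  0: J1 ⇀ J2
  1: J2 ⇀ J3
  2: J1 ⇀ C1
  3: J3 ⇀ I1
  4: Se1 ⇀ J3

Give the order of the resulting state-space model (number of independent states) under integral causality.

2  (C1, I1 all integral)

#4 stroke at J3  (Se1: effort source, stroke at far end)
#2 stroke at J1  (C1 outputs effort q/C1)
#0 stroke at J2  (0-jn J1 has e-setter on 2)
#1 stroke at J3  (0-jn J2 has e-setter on 0)
#3 stroke at I1  (only one flow-in slot at J3)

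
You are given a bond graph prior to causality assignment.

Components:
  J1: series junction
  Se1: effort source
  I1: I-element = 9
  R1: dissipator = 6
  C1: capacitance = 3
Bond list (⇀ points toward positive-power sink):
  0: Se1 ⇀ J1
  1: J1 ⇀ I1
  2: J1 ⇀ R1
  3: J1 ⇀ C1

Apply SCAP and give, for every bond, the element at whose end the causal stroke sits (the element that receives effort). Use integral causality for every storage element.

β0 stroke at J1  (Se1 fixes effort; stroke away)
β1 stroke at I1  (I1 outputs flow p/I1)
β2 stroke at J1  (J1: bond 1 brought flow, rest push out)
β3 stroke at J1  (1-jn J1 has f-setter on 1)

bond 0 stroke→J1
bond 1 stroke→I1
bond 2 stroke→J1
bond 3 stroke→J1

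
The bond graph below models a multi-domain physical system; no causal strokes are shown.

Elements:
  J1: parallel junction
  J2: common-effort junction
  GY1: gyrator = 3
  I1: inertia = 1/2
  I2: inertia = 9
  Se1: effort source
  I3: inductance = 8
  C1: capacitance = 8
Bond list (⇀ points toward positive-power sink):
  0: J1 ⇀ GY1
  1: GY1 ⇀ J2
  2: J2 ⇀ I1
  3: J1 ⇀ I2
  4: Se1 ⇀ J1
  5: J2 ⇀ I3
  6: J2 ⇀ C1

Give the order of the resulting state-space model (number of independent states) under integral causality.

4  (C1, I1, I2, I3 all integral)

β4 →J1  (Se1: effort source, stroke at far end)
β0 →GY1  (J1: bond 4 brought effort, rest push out)
β3 →I2  (J1 effort already set via bond 4)
β1 →GY1  (GY1 both-in/both-out from 0)
β2 →I1  (I1 integral (f out))
β5 →I3  (I3: I, integral causality)
β6 →J2  (J2 needs exactly one e-in)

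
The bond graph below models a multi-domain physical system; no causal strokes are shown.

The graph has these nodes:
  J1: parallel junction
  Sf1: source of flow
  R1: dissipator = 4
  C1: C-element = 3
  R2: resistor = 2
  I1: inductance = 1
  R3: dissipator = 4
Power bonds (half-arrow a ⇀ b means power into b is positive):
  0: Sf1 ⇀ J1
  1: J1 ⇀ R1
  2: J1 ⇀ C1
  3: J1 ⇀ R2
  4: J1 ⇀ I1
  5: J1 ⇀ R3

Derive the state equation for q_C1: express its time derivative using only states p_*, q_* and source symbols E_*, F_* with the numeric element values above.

bond 0 |Sf1  (Sf1 fixes flow; stroke at Sf1)
bond 2 |J1  (C1 outputs effort q/C1)
bond 1 |R1  (J1: bond 2 brought effort, rest push out)
bond 3 |R2  (J1: bond 2 brought effort, rest push out)
bond 4 |I1  (J1 effort already set via bond 2)
bond 5 |R3  (0-jn J1 has e-setter on 2)

dq_C1/dt = F_Sf1 - p_I1 - q_C1/3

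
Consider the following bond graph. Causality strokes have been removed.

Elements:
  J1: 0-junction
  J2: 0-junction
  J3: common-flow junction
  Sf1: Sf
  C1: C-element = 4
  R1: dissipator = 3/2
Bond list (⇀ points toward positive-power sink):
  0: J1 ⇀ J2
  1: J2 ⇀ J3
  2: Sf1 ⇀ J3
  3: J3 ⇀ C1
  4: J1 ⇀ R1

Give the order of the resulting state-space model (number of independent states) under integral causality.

1  (C1 all integral)

b2 stroke→Sf1  (source Sf1 imposes f)
b1 stroke→J3  (common-f at J3 fixed by 2)
b3 stroke→J3  (common-f at J3 fixed by 2)
b0 stroke→J2  (only one effort-in slot at J2)
b4 stroke→J1  (closing 0-jn rule on J1)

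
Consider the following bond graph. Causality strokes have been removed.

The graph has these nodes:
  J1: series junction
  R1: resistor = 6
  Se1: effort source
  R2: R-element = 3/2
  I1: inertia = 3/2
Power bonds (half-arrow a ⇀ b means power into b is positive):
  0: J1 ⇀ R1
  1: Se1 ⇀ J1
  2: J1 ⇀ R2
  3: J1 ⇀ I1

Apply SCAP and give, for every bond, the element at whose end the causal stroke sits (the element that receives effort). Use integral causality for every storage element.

β1 stroke→J1  (Se1: effort source, stroke at far end)
β3 stroke→I1  (I1: I, integral causality)
β0 stroke→J1  (common-f at J1 fixed by 3)
β2 stroke→J1  (common-f at J1 fixed by 3)

#0 |J1
#1 |J1
#2 |J1
#3 |I1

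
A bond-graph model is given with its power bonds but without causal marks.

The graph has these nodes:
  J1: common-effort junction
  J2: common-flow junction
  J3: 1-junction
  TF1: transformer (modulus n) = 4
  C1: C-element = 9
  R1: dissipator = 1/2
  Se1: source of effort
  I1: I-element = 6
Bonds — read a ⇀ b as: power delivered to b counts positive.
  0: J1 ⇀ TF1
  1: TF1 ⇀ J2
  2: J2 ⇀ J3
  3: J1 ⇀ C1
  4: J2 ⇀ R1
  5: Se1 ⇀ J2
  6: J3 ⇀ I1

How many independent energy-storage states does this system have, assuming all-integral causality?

bond 5 stroke→J2  (source Se1 imposes e)
bond 3 stroke→J1  (C1: C, integral causality)
bond 0 stroke→TF1  (J1 effort already set via bond 3)
bond 1 stroke→J2  (TF TF1: opposite of bond 0)
bond 6 stroke→I1  (I1 outputs flow p/I1)
bond 2 stroke→J3  (J3: bond 6 brought flow, rest push out)
bond 4 stroke→J2  (J2 flow already set via bond 2)

2  (C1, I1 all integral)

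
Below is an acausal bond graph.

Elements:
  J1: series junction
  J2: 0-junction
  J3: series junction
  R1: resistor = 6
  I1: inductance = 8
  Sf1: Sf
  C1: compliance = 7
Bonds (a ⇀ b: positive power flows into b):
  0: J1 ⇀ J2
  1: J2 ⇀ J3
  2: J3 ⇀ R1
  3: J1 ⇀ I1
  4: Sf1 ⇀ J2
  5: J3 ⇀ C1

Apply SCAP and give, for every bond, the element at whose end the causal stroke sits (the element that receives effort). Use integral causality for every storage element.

#4 stroke at Sf1  (Sf1 fixes flow; stroke at Sf1)
#3 stroke at I1  (I1 integral (f out))
#0 stroke at J1  (1-jn J1 has f-setter on 3)
#1 stroke at J2  (J2: last free bond brings effort in)
#2 stroke at J3  (J3 flow already set via bond 1)
#5 stroke at J3  (J3: bond 1 brought flow, rest push out)

β0 stroke→J1
β1 stroke→J2
β2 stroke→J3
β3 stroke→I1
β4 stroke→Sf1
β5 stroke→J3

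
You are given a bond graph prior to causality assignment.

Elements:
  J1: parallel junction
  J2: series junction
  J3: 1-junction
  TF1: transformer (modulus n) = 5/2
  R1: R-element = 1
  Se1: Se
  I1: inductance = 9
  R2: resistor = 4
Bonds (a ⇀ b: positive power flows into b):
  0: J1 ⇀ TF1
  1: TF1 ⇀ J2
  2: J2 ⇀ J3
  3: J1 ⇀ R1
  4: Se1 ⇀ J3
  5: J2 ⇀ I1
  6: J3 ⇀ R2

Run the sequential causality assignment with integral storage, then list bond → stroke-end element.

bond 4 →J3  (Se1: effort source, stroke at far end)
bond 5 →I1  (prefer integral on I1)
bond 1 →J2  (common-f at J2 fixed by 5)
bond 2 →J2  (J2: bond 5 brought flow, rest push out)
bond 6 →J3  (1-jn J3 has f-setter on 2)
bond 0 →TF1  (TF1 one-in-one-out from 1)
bond 3 →J1  (closing 0-jn rule on J1)

bond 0 stroke at TF1
bond 1 stroke at J2
bond 2 stroke at J2
bond 3 stroke at J1
bond 4 stroke at J3
bond 5 stroke at I1
bond 6 stroke at J3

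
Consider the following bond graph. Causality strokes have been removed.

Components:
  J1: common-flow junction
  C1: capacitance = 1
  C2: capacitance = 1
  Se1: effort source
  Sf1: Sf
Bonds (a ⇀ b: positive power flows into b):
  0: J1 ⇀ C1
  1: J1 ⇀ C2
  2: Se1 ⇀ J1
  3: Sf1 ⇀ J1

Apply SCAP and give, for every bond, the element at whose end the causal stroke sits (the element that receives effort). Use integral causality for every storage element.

β2 stroke at J1  (Se1 (Se) sets effort on bond)
β3 stroke at Sf1  (Sf1 fixes flow; stroke at Sf1)
β0 stroke at J1  (J1: bond 3 brought flow, rest push out)
β1 stroke at J1  (common-f at J1 fixed by 3)

bond 0 stroke at J1
bond 1 stroke at J1
bond 2 stroke at J1
bond 3 stroke at Sf1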